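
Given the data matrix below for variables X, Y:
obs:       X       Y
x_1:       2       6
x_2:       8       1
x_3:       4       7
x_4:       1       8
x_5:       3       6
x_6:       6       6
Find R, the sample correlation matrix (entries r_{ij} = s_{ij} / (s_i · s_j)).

Step 1 — column means:
  mean(X) = (2 + 8 + 4 + 1 + 3 + 6) / 6 = 24/6 = 4
  mean(Y) = (6 + 1 + 7 + 8 + 6 + 6) / 6 = 34/6 = 5.6667

Step 2 — sample variances and covariances s[i,j] = (1/(n-1)) · Σ_k (x_{k,i} - mean_i) · (x_{k,j} - mean_j), with n-1 = 5:
  s[X,X] = ((-2)·(-2) + (4)·(4) + (0)·(0) + (-3)·(-3) + (-1)·(-1) + (2)·(2)) / 5 = 34/5 = 6.8
  s[X,Y] = ((-2)·(0.3333) + (4)·(-4.6667) + (0)·(1.3333) + (-3)·(2.3333) + (-1)·(0.3333) + (2)·(0.3333)) / 5 = -26/5 = -5.2
  s[Y,Y] = ((0.3333)·(0.3333) + (-4.6667)·(-4.6667) + (1.3333)·(1.3333) + (2.3333)·(2.3333) + (0.3333)·(0.3333) + (0.3333)·(0.3333)) / 5 = 29.3333/5 = 5.8667
  Sample standard deviations s_i = √(s[i,i]):
  s(X) = √(6.8) = 2.6077
  s(Y) = √(5.8667) = 2.4221

Step 3 — r_{ij} = s_{ij} / (s_i · s_j):
  r[X,X] = 1 (diagonal).
  r[X,Y] = -5.2 / (2.6077 · 2.4221) = -5.2 / 6.3161 = -0.8233
  r[Y,Y] = 1 (diagonal).

R is symmetric with unit diagonal. Assembling:

R = [[1, -0.8233],
 [-0.8233, 1]]


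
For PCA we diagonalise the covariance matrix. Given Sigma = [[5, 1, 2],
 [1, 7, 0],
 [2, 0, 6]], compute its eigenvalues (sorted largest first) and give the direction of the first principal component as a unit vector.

Step 1 — characteristic polynomial p(λ) = det(λI - Sigma) = λ³ - tr·λ² + c_1·λ - det, where tr = trace, c_1 = sum of the principal 2×2 minors, det = det(Sigma):
  tr = 5 + 7 + 6 = 18,
  c_1 = (5·7 - (1)²) + (5·6 - (2)²) + (7·6 - (0)²) = 34 + 26 + 42 = 102,
  det = 5·(7·6 - (0)²) - (1)·((1)·6 - (0)·(2)) + (2)·((1)·(0) - 7·(2)) = 5·(42) - (1)·(6) + (2)·(-14) = 176.
  So p(λ) = λ³ - 18λ² + 102λ - 176.
Step 2 — look for an integer root (rational root theorem: any rational root is an integer divisor of 176). Testing λ = 8:
  p(8) = 512 - 1152 + 816 - 176 = 0  ✓
  Dividing out (λ - 8): p(λ) = (λ - 8)(λ² - 10λ + 22).
Step 3 — remaining eigenvalues from the quadratic λ² - 10λ + 22 = 0:
  Δ = 10² - 4·22 = 100 - 88 = 12,  λ = (10 ± √12)/2 = (10 ± 3.4641)/2 ≈ 6.7321 or 3.2679.
  Sorted: λ_1 = 8,  λ_2 = 6.7321,  λ_3 = 3.2679  (check: sum = 18 = tr ✓).

Step 4 — unit eigenvector for λ_1 = 8: v spans the null space of (Sigma - λ_1 I), whose rows are
  r_1 = (-3, 1, 2),  r_2 = (1, -1, 0),  r_3 = (2, 0, -2).
  v is orthogonal to every row, so take v ∝ r_1 × r_2 = ((1)·(0) - (2)·(-1), (2)·(1) - (-3)·(0), (-3)·(-1) - (1)·(1)) = (2, 2, 2).
  Rescale (divide by 2): u = (1, 1, 1).
  ||u|| = √((1)² + (1)² + (1)²) = √(3) ≈ 1.7321,  v_1 = u/||u|| ≈ (0.5774, 0.5774, 0.5774) (||v_1|| = 1).

λ_1 = 8,  λ_2 = 6.7321,  λ_3 = 3.2679;  v_1 ≈ (0.5774, 0.5774, 0.5774)


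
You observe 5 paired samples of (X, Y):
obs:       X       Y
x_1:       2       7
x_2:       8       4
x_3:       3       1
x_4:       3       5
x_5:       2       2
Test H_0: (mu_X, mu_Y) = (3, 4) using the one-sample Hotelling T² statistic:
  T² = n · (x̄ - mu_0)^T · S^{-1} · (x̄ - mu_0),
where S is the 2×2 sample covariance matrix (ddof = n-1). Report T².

Step 1 — sample mean vector:
  mean(X) = (2 + 8 + 3 + 3 + 2) / 5 = 18/5 = 3.6
  mean(Y) = (7 + 4 + 1 + 5 + 2) / 5 = 19/5 = 3.8
  x̄ = (3.6, 3.8),  deviation x̄ - mu_0 = (3.6, 3.8) - (3, 4) = (0.6, -0.2).

Step 2 — sample covariance matrix, S[i,j] = (1/(n-1)) · Σ_k (x_{k,i} - mean_i) · (x_{k,j} - mean_j), divisor n-1 = 4:
  S[X,X] = ((-1.6)·(-1.6) + (4.4)·(4.4) + (-0.6)·(-0.6) + (-0.6)·(-0.6) + (-1.6)·(-1.6)) / 4 = 25.2/4 = 6.3
  S[X,Y] = ((-1.6)·(3.2) + (4.4)·(0.2) + (-0.6)·(-2.8) + (-0.6)·(1.2) + (-1.6)·(-1.8)) / 4 = -0.4/4 = -0.1
  S[Y,Y] = ((3.2)·(3.2) + (0.2)·(0.2) + (-2.8)·(-2.8) + (1.2)·(1.2) + (-1.8)·(-1.8)) / 4 = 22.8/4 = 5.7
  S = [[6.3, -0.1],
 [-0.1, 5.7]].

Step 3 — invert S. det(S) = 6.3·5.7 - (-0.1)² = 35.9.
  S^{-1} = (1/det) · [[d, -b], [-b, a]] = [[0.1588, 0.0028],
 [0.0028, 0.1755]].

Step 4 — quadratic form (x̄ - mu_0)^T · S^{-1} · (x̄ - mu_0):
  S^{-1} · (x̄ - mu_0) = (0.0947, -0.0334),
  (x̄ - mu_0)^T · [...] = (0.6)·(0.0947) + (-0.2)·(-0.0334) = 0.0635.

Step 5 — scale by n: T² = 5 · 0.0635 = 0.3175.

T² ≈ 0.3175


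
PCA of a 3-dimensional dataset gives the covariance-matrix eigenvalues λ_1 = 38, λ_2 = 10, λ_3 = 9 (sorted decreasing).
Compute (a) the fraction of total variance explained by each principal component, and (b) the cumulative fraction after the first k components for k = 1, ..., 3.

Step 1 — total variance = trace(Sigma) = Σ λ_i = 38 + 10 + 9 = 57.

Step 2 — fraction explained by component i = λ_i / Σ λ:
  PC1: 38/57 = 0.6667
  PC2: 10/57 = 0.1754
  PC3: 9/57 = 0.1579

Step 3 — cumulative fraction after k components = (λ_1 + ... + λ_k) / Σ λ:
  k = 1: 38/57 = 0.6667
  k = 2: (38 + 10)/57 = 48/57 = 0.8421
  k = 3: (38 + 10 + 9)/57 = 57/57 = 1

Summary (fraction, with percent):

explained: PC1 0.6667 (66.67%), PC2 0.1754 (17.54%), PC3 0.1579 (15.79%);  cumulative: 0.6667, 0.8421, 1


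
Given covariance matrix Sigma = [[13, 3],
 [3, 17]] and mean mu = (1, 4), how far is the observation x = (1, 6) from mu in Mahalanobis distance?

Step 1 — centre the observation: (x - mu) = (0, 2).

Step 2 — invert Sigma. det(Sigma) = 13·17 - (3)² = 212.
  Sigma^{-1} = (1/det) · [[d, -b], [-b, a]] = [[0.0802, -0.0142],
 [-0.0142, 0.0613]].

Step 3 — form the quadratic (x - mu)^T · Sigma^{-1} · (x - mu):
  Sigma^{-1} · (x - mu) = (-0.0283, 0.1226).
  (x - mu)^T · [Sigma^{-1} · (x - mu)] = (0)·(-0.0283) + (2)·(0.1226) = 0.2453.

Step 4 — take square root: d = √(0.2453) ≈ 0.4953.

d(x, mu) = √(0.2453) ≈ 0.4953


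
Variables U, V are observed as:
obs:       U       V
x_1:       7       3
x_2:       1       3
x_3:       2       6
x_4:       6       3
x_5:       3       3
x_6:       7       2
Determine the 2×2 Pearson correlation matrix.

Step 1 — column means:
  mean(U) = (7 + 1 + 2 + 6 + 3 + 7) / 6 = 26/6 = 4.3333
  mean(V) = (3 + 3 + 6 + 3 + 3 + 2) / 6 = 20/6 = 3.3333

Step 2 — sample variances and covariances s[i,j] = (1/(n-1)) · Σ_k (x_{k,i} - mean_i) · (x_{k,j} - mean_j), with n-1 = 5:
  s[U,U] = ((2.6667)·(2.6667) + (-3.3333)·(-3.3333) + (-2.3333)·(-2.3333) + (1.6667)·(1.6667) + (-1.3333)·(-1.3333) + (2.6667)·(2.6667)) / 5 = 35.3333/5 = 7.0667
  s[U,V] = ((2.6667)·(-0.3333) + (-3.3333)·(-0.3333) + (-2.3333)·(2.6667) + (1.6667)·(-0.3333) + (-1.3333)·(-0.3333) + (2.6667)·(-1.3333)) / 5 = -9.6667/5 = -1.9333
  s[V,V] = ((-0.3333)·(-0.3333) + (-0.3333)·(-0.3333) + (2.6667)·(2.6667) + (-0.3333)·(-0.3333) + (-0.3333)·(-0.3333) + (-1.3333)·(-1.3333)) / 5 = 9.3333/5 = 1.8667
  Sample standard deviations s_i = √(s[i,i]):
  s(U) = √(7.0667) = 2.6583
  s(V) = √(1.8667) = 1.3663

Step 3 — r_{ij} = s_{ij} / (s_i · s_j):
  r[U,U] = 1 (diagonal).
  r[U,V] = -1.9333 / (2.6583 · 1.3663) = -1.9333 / 3.632 = -0.5323
  r[V,V] = 1 (diagonal).

R is symmetric with unit diagonal. Assembling:

R = [[1, -0.5323],
 [-0.5323, 1]]


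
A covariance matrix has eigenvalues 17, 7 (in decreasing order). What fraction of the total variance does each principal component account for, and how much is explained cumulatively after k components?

Step 1 — total variance = trace(Sigma) = Σ λ_i = 17 + 7 = 24.

Step 2 — fraction explained by component i = λ_i / Σ λ:
  PC1: 17/24 = 0.7083
  PC2: 7/24 = 0.2917

Step 3 — cumulative fraction after k components = (λ_1 + ... + λ_k) / Σ λ:
  k = 1: 17/24 = 0.7083
  k = 2: (17 + 7)/24 = 24/24 = 1

Summary (fraction, with percent):

explained: PC1 0.7083 (70.83%), PC2 0.2917 (29.17%);  cumulative: 0.7083, 1


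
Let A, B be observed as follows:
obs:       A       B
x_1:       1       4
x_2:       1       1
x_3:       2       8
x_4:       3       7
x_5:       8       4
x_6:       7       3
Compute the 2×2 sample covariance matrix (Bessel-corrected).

Step 1 — column means:
  mean(A) = (1 + 1 + 2 + 3 + 8 + 7) / 6 = 22/6 = 3.6667
  mean(B) = (4 + 1 + 8 + 7 + 4 + 3) / 6 = 27/6 = 4.5

Step 2 — sample covariance S[i,j] = (1/(n-1)) · Σ_k (x_{k,i} - mean_i) · (x_{k,j} - mean_j), with n-1 = 5.
  S[A,A] = ((-2.6667)·(-2.6667) + (-2.6667)·(-2.6667) + (-1.6667)·(-1.6667) + (-0.6667)·(-0.6667) + (4.3333)·(4.3333) + (3.3333)·(3.3333)) / 5 = 47.3333/5 = 9.4667
  S[A,B] = ((-2.6667)·(-0.5) + (-2.6667)·(-3.5) + (-1.6667)·(3.5) + (-0.6667)·(2.5) + (4.3333)·(-0.5) + (3.3333)·(-1.5)) / 5 = -4/5 = -0.8
  S[B,B] = ((-0.5)·(-0.5) + (-3.5)·(-3.5) + (3.5)·(3.5) + (2.5)·(2.5) + (-0.5)·(-0.5) + (-1.5)·(-1.5)) / 5 = 33.5/5 = 6.7

S is symmetric (S[j,i] = S[i,j]). Assembling:

S = [[9.4667, -0.8],
 [-0.8, 6.7]]


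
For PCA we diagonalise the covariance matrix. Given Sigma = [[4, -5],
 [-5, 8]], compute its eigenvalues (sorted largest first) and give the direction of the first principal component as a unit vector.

Step 1 — characteristic polynomial of 2×2 Sigma:
  det(Sigma - λI) = λ² - trace · λ + det = 0.
  trace = 4 + 8 = 12, det = 4·8 - (-5)² = 7.
Step 2 — discriminant:
  Δ = trace² - 4·det = 144 - 28 = 116.
Step 3 — eigenvalues:
  λ = (trace ± √Δ)/2 = (12 ± 10.7703)/2,
  λ_1 = 11.3852,  λ_2 = 0.6148.

Step 4 — unit eigenvector for λ_1: solve (Sigma - λ_1 I)v = 0. First row:
  (4 - 11.3852)·v_x + (-5)·v_y = 0, i.e. (-7.3852)·v_x + (-5)·v_y = 0,
  so v ∝ (b, λ_1 - a) = (-5, 7.3852); multiply by -1 so the first entry is positive: u = (5, -7.3852).
  ||u|| = √((5)² + (-7.3852)²) = √(79.5407) ≈ 8.9186,
  v_1 = u/||u|| ≈ (0.5606, -0.8281) (||v_1|| = 1).

λ_1 = 11.3852,  λ_2 = 0.6148;  v_1 ≈ (0.5606, -0.8281)


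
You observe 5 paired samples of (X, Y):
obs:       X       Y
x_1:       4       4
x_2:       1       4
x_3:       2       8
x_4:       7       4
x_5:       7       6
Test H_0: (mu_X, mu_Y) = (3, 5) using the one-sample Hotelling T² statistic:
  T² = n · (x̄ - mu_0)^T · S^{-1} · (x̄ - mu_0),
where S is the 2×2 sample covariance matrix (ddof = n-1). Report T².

Step 1 — sample mean vector:
  mean(X) = (4 + 1 + 2 + 7 + 7) / 5 = 21/5 = 4.2
  mean(Y) = (4 + 4 + 8 + 4 + 6) / 5 = 26/5 = 5.2
  x̄ = (4.2, 5.2),  deviation x̄ - mu_0 = (4.2, 5.2) - (3, 5) = (1.2, 0.2).

Step 2 — sample covariance matrix, S[i,j] = (1/(n-1)) · Σ_k (x_{k,i} - mean_i) · (x_{k,j} - mean_j), divisor n-1 = 4:
  S[X,X] = ((-0.2)·(-0.2) + (-3.2)·(-3.2) + (-2.2)·(-2.2) + (2.8)·(2.8) + (2.8)·(2.8)) / 4 = 30.8/4 = 7.7
  S[X,Y] = ((-0.2)·(-1.2) + (-3.2)·(-1.2) + (-2.2)·(2.8) + (2.8)·(-1.2) + (2.8)·(0.8)) / 4 = -3.2/4 = -0.8
  S[Y,Y] = ((-1.2)·(-1.2) + (-1.2)·(-1.2) + (2.8)·(2.8) + (-1.2)·(-1.2) + (0.8)·(0.8)) / 4 = 12.8/4 = 3.2
  S = [[7.7, -0.8],
 [-0.8, 3.2]].

Step 3 — invert S. det(S) = 7.7·3.2 - (-0.8)² = 24.
  S^{-1} = (1/det) · [[d, -b], [-b, a]] = [[0.1333, 0.0333],
 [0.0333, 0.3208]].

Step 4 — quadratic form (x̄ - mu_0)^T · S^{-1} · (x̄ - mu_0):
  S^{-1} · (x̄ - mu_0) = (0.1667, 0.1042),
  (x̄ - mu_0)^T · [...] = (1.2)·(0.1667) + (0.2)·(0.1042) = 0.2208.

Step 5 — scale by n: T² = 5 · 0.2208 = 1.1042.

T² ≈ 1.1042


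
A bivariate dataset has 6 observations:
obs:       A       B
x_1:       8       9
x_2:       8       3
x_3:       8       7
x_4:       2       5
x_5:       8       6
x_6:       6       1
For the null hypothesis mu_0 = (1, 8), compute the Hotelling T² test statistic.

Step 1 — sample mean vector:
  mean(A) = (8 + 8 + 8 + 2 + 8 + 6) / 6 = 40/6 = 6.6667
  mean(B) = (9 + 3 + 7 + 5 + 6 + 1) / 6 = 31/6 = 5.1667
  x̄ = (6.6667, 5.1667),  deviation x̄ - mu_0 = (6.6667, 5.1667) - (1, 8) = (5.6667, -2.8333).

Step 2 — sample covariance matrix, S[i,j] = (1/(n-1)) · Σ_k (x_{k,i} - mean_i) · (x_{k,j} - mean_j), divisor n-1 = 5:
  S[A,A] = ((1.3333)·(1.3333) + (1.3333)·(1.3333) + (1.3333)·(1.3333) + (-4.6667)·(-4.6667) + (1.3333)·(1.3333) + (-0.6667)·(-0.6667)) / 5 = 29.3333/5 = 5.8667
  S[A,B] = ((1.3333)·(3.8333) + (1.3333)·(-2.1667) + (1.3333)·(1.8333) + (-4.6667)·(-0.1667) + (1.3333)·(0.8333) + (-0.6667)·(-4.1667)) / 5 = 9.3333/5 = 1.8667
  S[B,B] = ((3.8333)·(3.8333) + (-2.1667)·(-2.1667) + (1.8333)·(1.8333) + (-0.1667)·(-0.1667) + (0.8333)·(0.8333) + (-4.1667)·(-4.1667)) / 5 = 40.8333/5 = 8.1667
  S = [[5.8667, 1.8667],
 [1.8667, 8.1667]].

Step 3 — invert S. det(S) = 5.8667·8.1667 - (1.8667)² = 44.4267.
  S^{-1} = (1/det) · [[d, -b], [-b, a]] = [[0.1838, -0.042],
 [-0.042, 0.1321]].

Step 4 — quadratic form (x̄ - mu_0)^T · S^{-1} · (x̄ - mu_0):
  S^{-1} · (x̄ - mu_0) = (1.1607, -0.6122),
  (x̄ - mu_0)^T · [...] = (5.6667)·(1.1607) + (-2.8333)·(-0.6122) = 8.3121.

Step 5 — scale by n: T² = 6 · 8.3121 = 49.8724.

T² ≈ 49.8724


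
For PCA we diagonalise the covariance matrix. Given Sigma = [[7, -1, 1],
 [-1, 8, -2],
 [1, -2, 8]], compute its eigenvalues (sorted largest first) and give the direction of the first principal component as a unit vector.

Step 1 — characteristic polynomial p(λ) = det(λI - Sigma) = λ³ - tr·λ² + c_1·λ - det, where tr = trace, c_1 = sum of the principal 2×2 minors, det = det(Sigma):
  tr = 7 + 8 + 8 = 23,
  c_1 = (7·8 - (-1)²) + (7·8 - (1)²) + (8·8 - (-2)²) = 55 + 55 + 60 = 170,
  det = 7·(8·8 - (-2)²) - (-1)·((-1)·8 - (-2)·(1)) + (1)·((-1)·(-2) - 8·(1)) = 7·(60) - (-1)·(-6) + (1)·(-6) = 408.
  So p(λ) = λ³ - 23λ² + 170λ - 408.
Step 2 — look for an integer root (rational root theorem: any rational root is an integer divisor of 408). Testing λ = 6:
  p(6) = 216 - 828 + 1020 - 408 = 0  ✓
  Dividing out (λ - 6): p(λ) = (λ - 6)(λ² - 17λ + 68).
Step 3 — remaining eigenvalues from the quadratic λ² - 17λ + 68 = 0:
  Δ = 17² - 4·68 = 289 - 272 = 17,  λ = (17 ± √17)/2 = (17 ± 4.1231)/2 ≈ 10.5616 or 6.4384.
  Sorted: λ_1 = 10.5616,  λ_2 = 6.4384,  λ_3 = 6  (check: sum = 23 = tr ✓).

Step 4 — unit eigenvector for λ_1 ≈ 10.5616: v spans the null space of (Sigma - λ_1 I), whose rows are
  r_1 = (-3.5616, -1, 1),  r_2 = (-1, -2.5616, -2),  r_3 = (1, -2, -2.5616).
  v is orthogonal to every row, so take v ∝ r_1 × r_2 = ((-1)·(-2) - (1)·(-2.5616), (1)·(-1) - (-3.5616)·(-2), (-3.5616)·(-2.5616) - (-1)·(-1)) ≈ (4.5616, -8.1231, 8.1231).
  Let u = (4.5616, -8.1231, 8.1231).
  ||u|| = √((4.5616)² + (-8.1231)² + (8.1231)²) = √(152.7775) ≈ 12.3603,  v_1 = u/||u|| ≈ (0.369, -0.6572, 0.6572) (||v_1|| = 1).

λ_1 = 10.5616,  λ_2 = 6.4384,  λ_3 = 6;  v_1 ≈ (0.369, -0.6572, 0.6572)


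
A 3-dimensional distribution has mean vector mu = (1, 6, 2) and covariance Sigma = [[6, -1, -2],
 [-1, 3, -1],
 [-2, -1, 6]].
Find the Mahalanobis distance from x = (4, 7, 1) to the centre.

Step 1 — centre the observation: (x - mu) = (3, 1, -1).

Step 2 — invert Sigma (cofactor / det for 3×3, or solve directly):
  Sigma^{-1} = [[0.2125, 0.1, 0.0875],
 [0.1, 0.4, 0.1],
 [0.0875, 0.1, 0.2125]].

Step 3 — form the quadratic (x - mu)^T · Sigma^{-1} · (x - mu):
  Sigma^{-1} · (x - mu) = (0.65, 0.6, 0.15).
  (x - mu)^T · [Sigma^{-1} · (x - mu)] = (3)·(0.65) + (1)·(0.6) + (-1)·(0.15) = 2.4.

Step 4 — take square root: d = √(2.4) ≈ 1.5492.

d(x, mu) = √(2.4) ≈ 1.5492


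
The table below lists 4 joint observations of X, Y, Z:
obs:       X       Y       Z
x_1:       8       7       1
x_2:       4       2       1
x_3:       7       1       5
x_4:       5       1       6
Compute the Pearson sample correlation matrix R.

Step 1 — column means:
  mean(X) = (8 + 4 + 7 + 5) / 4 = 24/4 = 6
  mean(Y) = (7 + 2 + 1 + 1) / 4 = 11/4 = 2.75
  mean(Z) = (1 + 1 + 5 + 6) / 4 = 13/4 = 3.25

Step 2 — sample variances and covariances s[i,j] = (1/(n-1)) · Σ_k (x_{k,i} - mean_i) · (x_{k,j} - mean_j), with n-1 = 3:
  s[X,X] = ((2)·(2) + (-2)·(-2) + (1)·(1) + (-1)·(-1)) / 3 = 10/3 = 3.3333
  s[X,Y] = ((2)·(4.25) + (-2)·(-0.75) + (1)·(-1.75) + (-1)·(-1.75)) / 3 = 10/3 = 3.3333
  s[X,Z] = ((2)·(-2.25) + (-2)·(-2.25) + (1)·(1.75) + (-1)·(2.75)) / 3 = -1/3 = -0.3333
  s[Y,Y] = ((4.25)·(4.25) + (-0.75)·(-0.75) + (-1.75)·(-1.75) + (-1.75)·(-1.75)) / 3 = 24.75/3 = 8.25
  s[Y,Z] = ((4.25)·(-2.25) + (-0.75)·(-2.25) + (-1.75)·(1.75) + (-1.75)·(2.75)) / 3 = -15.75/3 = -5.25
  s[Z,Z] = ((-2.25)·(-2.25) + (-2.25)·(-2.25) + (1.75)·(1.75) + (2.75)·(2.75)) / 3 = 20.75/3 = 6.9167
  Sample standard deviations s_i = √(s[i,i]):
  s(X) = √(3.3333) = 1.8257
  s(Y) = √(8.25) = 2.8723
  s(Z) = √(6.9167) = 2.63

Step 3 — r_{ij} = s_{ij} / (s_i · s_j):
  r[X,X] = 1 (diagonal).
  r[X,Y] = 3.3333 / (1.8257 · 2.8723) = 3.3333 / 5.244 = 0.6356
  r[X,Z] = -0.3333 / (1.8257 · 2.63) = -0.3333 / 4.8016 = -0.0694
  r[Y,Y] = 1 (diagonal).
  r[Y,Z] = -5.25 / (2.8723 · 2.63) = -5.25 / 7.554 = -0.695
  r[Z,Z] = 1 (diagonal).

R is symmetric with unit diagonal. Assembling:

R = [[1, 0.6356, -0.0694],
 [0.6356, 1, -0.695],
 [-0.0694, -0.695, 1]]


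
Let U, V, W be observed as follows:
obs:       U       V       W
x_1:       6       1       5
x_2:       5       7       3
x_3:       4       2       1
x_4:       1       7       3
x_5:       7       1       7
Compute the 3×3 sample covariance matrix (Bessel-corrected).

Step 1 — column means:
  mean(U) = (6 + 5 + 4 + 1 + 7) / 5 = 23/5 = 4.6
  mean(V) = (1 + 7 + 2 + 7 + 1) / 5 = 18/5 = 3.6
  mean(W) = (5 + 3 + 1 + 3 + 7) / 5 = 19/5 = 3.8

Step 2 — sample covariance S[i,j] = (1/(n-1)) · Σ_k (x_{k,i} - mean_i) · (x_{k,j} - mean_j), with n-1 = 4.
  S[U,U] = ((1.4)·(1.4) + (0.4)·(0.4) + (-0.6)·(-0.6) + (-3.6)·(-3.6) + (2.4)·(2.4)) / 4 = 21.2/4 = 5.3
  S[U,V] = ((1.4)·(-2.6) + (0.4)·(3.4) + (-0.6)·(-1.6) + (-3.6)·(3.4) + (2.4)·(-2.6)) / 4 = -19.8/4 = -4.95
  S[U,W] = ((1.4)·(1.2) + (0.4)·(-0.8) + (-0.6)·(-2.8) + (-3.6)·(-0.8) + (2.4)·(3.2)) / 4 = 13.6/4 = 3.4
  S[V,V] = ((-2.6)·(-2.6) + (3.4)·(3.4) + (-1.6)·(-1.6) + (3.4)·(3.4) + (-2.6)·(-2.6)) / 4 = 39.2/4 = 9.8
  S[V,W] = ((-2.6)·(1.2) + (3.4)·(-0.8) + (-1.6)·(-2.8) + (3.4)·(-0.8) + (-2.6)·(3.2)) / 4 = -12.4/4 = -3.1
  S[W,W] = ((1.2)·(1.2) + (-0.8)·(-0.8) + (-2.8)·(-2.8) + (-0.8)·(-0.8) + (3.2)·(3.2)) / 4 = 20.8/4 = 5.2

S is symmetric (S[j,i] = S[i,j]). Assembling:

S = [[5.3, -4.95, 3.4],
 [-4.95, 9.8, -3.1],
 [3.4, -3.1, 5.2]]


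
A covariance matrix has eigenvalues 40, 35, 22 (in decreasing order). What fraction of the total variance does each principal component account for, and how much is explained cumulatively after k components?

Step 1 — total variance = trace(Sigma) = Σ λ_i = 40 + 35 + 22 = 97.

Step 2 — fraction explained by component i = λ_i / Σ λ:
  PC1: 40/97 = 0.4124
  PC2: 35/97 = 0.3608
  PC3: 22/97 = 0.2268

Step 3 — cumulative fraction after k components = (λ_1 + ... + λ_k) / Σ λ:
  k = 1: 40/97 = 0.4124
  k = 2: (40 + 35)/97 = 75/97 = 0.7732
  k = 3: (40 + 35 + 22)/97 = 97/97 = 1

Summary (fraction, with percent):

explained: PC1 0.4124 (41.24%), PC2 0.3608 (36.08%), PC3 0.2268 (22.68%);  cumulative: 0.4124, 0.7732, 1


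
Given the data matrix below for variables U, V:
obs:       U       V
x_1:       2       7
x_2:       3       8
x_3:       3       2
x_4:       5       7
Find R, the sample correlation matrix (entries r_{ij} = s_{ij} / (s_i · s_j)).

Step 1 — column means:
  mean(U) = (2 + 3 + 3 + 5) / 4 = 13/4 = 3.25
  mean(V) = (7 + 8 + 2 + 7) / 4 = 24/4 = 6

Step 2 — sample variances and covariances s[i,j] = (1/(n-1)) · Σ_k (x_{k,i} - mean_i) · (x_{k,j} - mean_j), with n-1 = 3:
  s[U,U] = ((-1.25)·(-1.25) + (-0.25)·(-0.25) + (-0.25)·(-0.25) + (1.75)·(1.75)) / 3 = 4.75/3 = 1.5833
  s[U,V] = ((-1.25)·(1) + (-0.25)·(2) + (-0.25)·(-4) + (1.75)·(1)) / 3 = 1/3 = 0.3333
  s[V,V] = ((1)·(1) + (2)·(2) + (-4)·(-4) + (1)·(1)) / 3 = 22/3 = 7.3333
  Sample standard deviations s_i = √(s[i,i]):
  s(U) = √(1.5833) = 1.2583
  s(V) = √(7.3333) = 2.708

Step 3 — r_{ij} = s_{ij} / (s_i · s_j):
  r[U,U] = 1 (diagonal).
  r[U,V] = 0.3333 / (1.2583 · 2.708) = 0.3333 / 3.4075 = 0.0978
  r[V,V] = 1 (diagonal).

R is symmetric with unit diagonal. Assembling:

R = [[1, 0.0978],
 [0.0978, 1]]


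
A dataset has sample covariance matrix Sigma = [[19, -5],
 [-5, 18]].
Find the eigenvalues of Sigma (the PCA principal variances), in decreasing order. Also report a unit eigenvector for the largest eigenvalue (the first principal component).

Step 1 — characteristic polynomial of 2×2 Sigma:
  det(Sigma - λI) = λ² - trace · λ + det = 0.
  trace = 19 + 18 = 37, det = 19·18 - (-5)² = 317.
Step 2 — discriminant:
  Δ = trace² - 4·det = 1369 - 1268 = 101.
Step 3 — eigenvalues:
  λ = (trace ± √Δ)/2 = (37 ± 10.0499)/2,
  λ_1 = 23.5249,  λ_2 = 13.4751.

Step 4 — unit eigenvector for λ_1: solve (Sigma - λ_1 I)v = 0. First row:
  (19 - 23.5249)·v_x + (-5)·v_y = 0, i.e. (-4.5249)·v_x + (-5)·v_y = 0,
  so v ∝ (b, λ_1 - a) = (-5, 4.5249); multiply by -1 so the first entry is positive: u = (5, -4.5249).
  ||u|| = √((5)² + (-4.5249)²) = √(45.4751) ≈ 6.7435,
  v_1 = u/||u|| ≈ (0.7415, -0.671) (||v_1|| = 1).

λ_1 = 23.5249,  λ_2 = 13.4751;  v_1 ≈ (0.7415, -0.671)


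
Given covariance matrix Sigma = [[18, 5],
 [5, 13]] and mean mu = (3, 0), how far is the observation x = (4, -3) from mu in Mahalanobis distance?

Step 1 — centre the observation: (x - mu) = (1, -3).

Step 2 — invert Sigma. det(Sigma) = 18·13 - (5)² = 209.
  Sigma^{-1} = (1/det) · [[d, -b], [-b, a]] = [[0.0622, -0.0239],
 [-0.0239, 0.0861]].

Step 3 — form the quadratic (x - mu)^T · Sigma^{-1} · (x - mu):
  Sigma^{-1} · (x - mu) = (0.134, -0.2823).
  (x - mu)^T · [Sigma^{-1} · (x - mu)] = (1)·(0.134) + (-3)·(-0.2823) = 0.9809.

Step 4 — take square root: d = √(0.9809) ≈ 0.9904.

d(x, mu) = √(0.9809) ≈ 0.9904


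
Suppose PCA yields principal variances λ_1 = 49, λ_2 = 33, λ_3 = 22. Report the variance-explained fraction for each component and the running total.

Step 1 — total variance = trace(Sigma) = Σ λ_i = 49 + 33 + 22 = 104.

Step 2 — fraction explained by component i = λ_i / Σ λ:
  PC1: 49/104 = 0.4712
  PC2: 33/104 = 0.3173
  PC3: 22/104 = 0.2115

Step 3 — cumulative fraction after k components = (λ_1 + ... + λ_k) / Σ λ:
  k = 1: 49/104 = 0.4712
  k = 2: (49 + 33)/104 = 82/104 = 0.7885
  k = 3: (49 + 33 + 22)/104 = 104/104 = 1

Summary (fraction, with percent):

explained: PC1 0.4712 (47.12%), PC2 0.3173 (31.73%), PC3 0.2115 (21.15%);  cumulative: 0.4712, 0.7885, 1


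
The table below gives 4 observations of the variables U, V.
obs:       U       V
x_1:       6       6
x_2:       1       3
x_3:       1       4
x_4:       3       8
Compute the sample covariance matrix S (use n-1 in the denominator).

Step 1 — column means:
  mean(U) = (6 + 1 + 1 + 3) / 4 = 11/4 = 2.75
  mean(V) = (6 + 3 + 4 + 8) / 4 = 21/4 = 5.25

Step 2 — sample covariance S[i,j] = (1/(n-1)) · Σ_k (x_{k,i} - mean_i) · (x_{k,j} - mean_j), with n-1 = 3.
  S[U,U] = ((3.25)·(3.25) + (-1.75)·(-1.75) + (-1.75)·(-1.75) + (0.25)·(0.25)) / 3 = 16.75/3 = 5.5833
  S[U,V] = ((3.25)·(0.75) + (-1.75)·(-2.25) + (-1.75)·(-1.25) + (0.25)·(2.75)) / 3 = 9.25/3 = 3.0833
  S[V,V] = ((0.75)·(0.75) + (-2.25)·(-2.25) + (-1.25)·(-1.25) + (2.75)·(2.75)) / 3 = 14.75/3 = 4.9167

S is symmetric (S[j,i] = S[i,j]). Assembling:

S = [[5.5833, 3.0833],
 [3.0833, 4.9167]]


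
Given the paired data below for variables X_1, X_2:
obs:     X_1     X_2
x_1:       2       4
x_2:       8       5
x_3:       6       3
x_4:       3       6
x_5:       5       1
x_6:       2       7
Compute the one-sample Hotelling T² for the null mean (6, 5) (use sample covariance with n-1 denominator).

Step 1 — sample mean vector:
  mean(X_1) = (2 + 8 + 6 + 3 + 5 + 2) / 6 = 26/6 = 4.3333
  mean(X_2) = (4 + 5 + 3 + 6 + 1 + 7) / 6 = 26/6 = 4.3333
  x̄ = (4.3333, 4.3333),  deviation x̄ - mu_0 = (4.3333, 4.3333) - (6, 5) = (-1.6667, -0.6667).

Step 2 — sample covariance matrix, S[i,j] = (1/(n-1)) · Σ_k (x_{k,i} - mean_i) · (x_{k,j} - mean_j), divisor n-1 = 5:
  S[X_1,X_1] = ((-2.3333)·(-2.3333) + (3.6667)·(3.6667) + (1.6667)·(1.6667) + (-1.3333)·(-1.3333) + (0.6667)·(0.6667) + (-2.3333)·(-2.3333)) / 5 = 29.3333/5 = 5.8667
  S[X_1,X_2] = ((-2.3333)·(-0.3333) + (3.6667)·(0.6667) + (1.6667)·(-1.3333) + (-1.3333)·(1.6667) + (0.6667)·(-3.3333) + (-2.3333)·(2.6667)) / 5 = -9.6667/5 = -1.9333
  S[X_2,X_2] = ((-0.3333)·(-0.3333) + (0.6667)·(0.6667) + (-1.3333)·(-1.3333) + (1.6667)·(1.6667) + (-3.3333)·(-3.3333) + (2.6667)·(2.6667)) / 5 = 23.3333/5 = 4.6667
  S = [[5.8667, -1.9333],
 [-1.9333, 4.6667]].

Step 3 — invert S. det(S) = 5.8667·4.6667 - (-1.9333)² = 23.64.
  S^{-1} = (1/det) · [[d, -b], [-b, a]] = [[0.1974, 0.0818],
 [0.0818, 0.2482]].

Step 4 — quadratic form (x̄ - mu_0)^T · S^{-1} · (x̄ - mu_0):
  S^{-1} · (x̄ - mu_0) = (-0.3835, -0.3017),
  (x̄ - mu_0)^T · [...] = (-1.6667)·(-0.3835) + (-0.6667)·(-0.3017) = 0.8404.

Step 5 — scale by n: T² = 6 · 0.8404 = 5.0423.

T² ≈ 5.0423


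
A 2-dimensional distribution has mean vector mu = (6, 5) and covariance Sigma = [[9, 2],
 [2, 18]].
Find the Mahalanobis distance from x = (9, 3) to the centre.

Step 1 — centre the observation: (x - mu) = (3, -2).

Step 2 — invert Sigma. det(Sigma) = 9·18 - (2)² = 158.
  Sigma^{-1} = (1/det) · [[d, -b], [-b, a]] = [[0.1139, -0.0127],
 [-0.0127, 0.057]].

Step 3 — form the quadratic (x - mu)^T · Sigma^{-1} · (x - mu):
  Sigma^{-1} · (x - mu) = (0.3671, -0.1519).
  (x - mu)^T · [Sigma^{-1} · (x - mu)] = (3)·(0.3671) + (-2)·(-0.1519) = 1.4051.

Step 4 — take square root: d = √(1.4051) ≈ 1.1854.

d(x, mu) = √(1.4051) ≈ 1.1854


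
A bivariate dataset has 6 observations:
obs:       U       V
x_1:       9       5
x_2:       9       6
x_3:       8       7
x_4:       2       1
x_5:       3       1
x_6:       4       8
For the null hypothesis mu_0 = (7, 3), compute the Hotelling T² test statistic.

Step 1 — sample mean vector:
  mean(U) = (9 + 9 + 8 + 2 + 3 + 4) / 6 = 35/6 = 5.8333
  mean(V) = (5 + 6 + 7 + 1 + 1 + 8) / 6 = 28/6 = 4.6667
  x̄ = (5.8333, 4.6667),  deviation x̄ - mu_0 = (5.8333, 4.6667) - (7, 3) = (-1.1667, 1.6667).

Step 2 — sample covariance matrix, S[i,j] = (1/(n-1)) · Σ_k (x_{k,i} - mean_i) · (x_{k,j} - mean_j), divisor n-1 = 5:
  S[U,U] = ((3.1667)·(3.1667) + (3.1667)·(3.1667) + (2.1667)·(2.1667) + (-3.8333)·(-3.8333) + (-2.8333)·(-2.8333) + (-1.8333)·(-1.8333)) / 5 = 50.8333/5 = 10.1667
  S[U,V] = ((3.1667)·(0.3333) + (3.1667)·(1.3333) + (2.1667)·(2.3333) + (-3.8333)·(-3.6667) + (-2.8333)·(-3.6667) + (-1.8333)·(3.3333)) / 5 = 28.6667/5 = 5.7333
  S[V,V] = ((0.3333)·(0.3333) + (1.3333)·(1.3333) + (2.3333)·(2.3333) + (-3.6667)·(-3.6667) + (-3.6667)·(-3.6667) + (3.3333)·(3.3333)) / 5 = 45.3333/5 = 9.0667
  S = [[10.1667, 5.7333],
 [5.7333, 9.0667]].

Step 3 — invert S. det(S) = 10.1667·9.0667 - (5.7333)² = 59.3067.
  S^{-1} = (1/det) · [[d, -b], [-b, a]] = [[0.1529, -0.0967],
 [-0.0967, 0.1714]].

Step 4 — quadratic form (x̄ - mu_0)^T · S^{-1} · (x̄ - mu_0):
  S^{-1} · (x̄ - mu_0) = (-0.3395, 0.3985),
  (x̄ - mu_0)^T · [...] = (-1.1667)·(-0.3395) + (1.6667)·(0.3985) = 1.0602.

Step 5 — scale by n: T² = 6 · 1.0602 = 6.3613.

T² ≈ 6.3613


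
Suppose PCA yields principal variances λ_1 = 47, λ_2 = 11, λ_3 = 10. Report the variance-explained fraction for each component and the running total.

Step 1 — total variance = trace(Sigma) = Σ λ_i = 47 + 11 + 10 = 68.

Step 2 — fraction explained by component i = λ_i / Σ λ:
  PC1: 47/68 = 0.6912
  PC2: 11/68 = 0.1618
  PC3: 10/68 = 0.1471

Step 3 — cumulative fraction after k components = (λ_1 + ... + λ_k) / Σ λ:
  k = 1: 47/68 = 0.6912
  k = 2: (47 + 11)/68 = 58/68 = 0.8529
  k = 3: (47 + 11 + 10)/68 = 68/68 = 1

Summary (fraction, with percent):

explained: PC1 0.6912 (69.12%), PC2 0.1618 (16.18%), PC3 0.1471 (14.71%);  cumulative: 0.6912, 0.8529, 1


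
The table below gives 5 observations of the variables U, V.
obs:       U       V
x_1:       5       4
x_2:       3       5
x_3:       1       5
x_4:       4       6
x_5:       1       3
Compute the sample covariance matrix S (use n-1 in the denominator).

Step 1 — column means:
  mean(U) = (5 + 3 + 1 + 4 + 1) / 5 = 14/5 = 2.8
  mean(V) = (4 + 5 + 5 + 6 + 3) / 5 = 23/5 = 4.6

Step 2 — sample covariance S[i,j] = (1/(n-1)) · Σ_k (x_{k,i} - mean_i) · (x_{k,j} - mean_j), with n-1 = 4.
  S[U,U] = ((2.2)·(2.2) + (0.2)·(0.2) + (-1.8)·(-1.8) + (1.2)·(1.2) + (-1.8)·(-1.8)) / 4 = 12.8/4 = 3.2
  S[U,V] = ((2.2)·(-0.6) + (0.2)·(0.4) + (-1.8)·(0.4) + (1.2)·(1.4) + (-1.8)·(-1.6)) / 4 = 2.6/4 = 0.65
  S[V,V] = ((-0.6)·(-0.6) + (0.4)·(0.4) + (0.4)·(0.4) + (1.4)·(1.4) + (-1.6)·(-1.6)) / 4 = 5.2/4 = 1.3

S is symmetric (S[j,i] = S[i,j]). Assembling:

S = [[3.2, 0.65],
 [0.65, 1.3]]


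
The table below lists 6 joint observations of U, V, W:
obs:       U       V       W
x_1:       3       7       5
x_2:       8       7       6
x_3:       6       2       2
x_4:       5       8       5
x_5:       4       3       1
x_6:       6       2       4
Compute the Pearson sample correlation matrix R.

Step 1 — column means:
  mean(U) = (3 + 8 + 6 + 5 + 4 + 6) / 6 = 32/6 = 5.3333
  mean(V) = (7 + 7 + 2 + 8 + 3 + 2) / 6 = 29/6 = 4.8333
  mean(W) = (5 + 6 + 2 + 5 + 1 + 4) / 6 = 23/6 = 3.8333

Step 2 — sample variances and covariances s[i,j] = (1/(n-1)) · Σ_k (x_{k,i} - mean_i) · (x_{k,j} - mean_j), with n-1 = 5:
  s[U,U] = ((-2.3333)·(-2.3333) + (2.6667)·(2.6667) + (0.6667)·(0.6667) + (-0.3333)·(-0.3333) + (-1.3333)·(-1.3333) + (0.6667)·(0.6667)) / 5 = 15.3333/5 = 3.0667
  s[U,V] = ((-2.3333)·(2.1667) + (2.6667)·(2.1667) + (0.6667)·(-2.8333) + (-0.3333)·(3.1667) + (-1.3333)·(-1.8333) + (0.6667)·(-2.8333)) / 5 = -1.6667/5 = -0.3333
  s[U,W] = ((-2.3333)·(1.1667) + (2.6667)·(2.1667) + (0.6667)·(-1.8333) + (-0.3333)·(1.1667) + (-1.3333)·(-2.8333) + (0.6667)·(0.1667)) / 5 = 5.3333/5 = 1.0667
  s[V,V] = ((2.1667)·(2.1667) + (2.1667)·(2.1667) + (-2.8333)·(-2.8333) + (3.1667)·(3.1667) + (-1.8333)·(-1.8333) + (-2.8333)·(-2.8333)) / 5 = 38.8333/5 = 7.7667
  s[V,W] = ((2.1667)·(1.1667) + (2.1667)·(2.1667) + (-2.8333)·(-1.8333) + (3.1667)·(1.1667) + (-1.8333)·(-2.8333) + (-2.8333)·(0.1667)) / 5 = 20.8333/5 = 4.1667
  s[W,W] = ((1.1667)·(1.1667) + (2.1667)·(2.1667) + (-1.8333)·(-1.8333) + (1.1667)·(1.1667) + (-2.8333)·(-2.8333) + (0.1667)·(0.1667)) / 5 = 18.8333/5 = 3.7667
  Sample standard deviations s_i = √(s[i,i]):
  s(U) = √(3.0667) = 1.7512
  s(V) = √(7.7667) = 2.7869
  s(W) = √(3.7667) = 1.9408

Step 3 — r_{ij} = s_{ij} / (s_i · s_j):
  r[U,U] = 1 (diagonal).
  r[U,V] = -0.3333 / (1.7512 · 2.7869) = -0.3333 / 4.8803 = -0.0683
  r[U,W] = 1.0667 / (1.7512 · 1.9408) = 1.0667 / 3.3987 = 0.3138
  r[V,V] = 1 (diagonal).
  r[V,W] = 4.1667 / (2.7869 · 1.9408) = 4.1667 / 5.4087 = 0.7704
  r[W,W] = 1 (diagonal).

R is symmetric with unit diagonal. Assembling:

R = [[1, -0.0683, 0.3138],
 [-0.0683, 1, 0.7704],
 [0.3138, 0.7704, 1]]


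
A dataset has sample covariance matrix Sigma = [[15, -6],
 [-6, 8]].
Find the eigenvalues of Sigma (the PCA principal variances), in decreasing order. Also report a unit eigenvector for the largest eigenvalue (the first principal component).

Step 1 — characteristic polynomial of 2×2 Sigma:
  det(Sigma - λI) = λ² - trace · λ + det = 0.
  trace = 15 + 8 = 23, det = 15·8 - (-6)² = 84.
Step 2 — discriminant:
  Δ = trace² - 4·det = 529 - 336 = 193.
Step 3 — eigenvalues:
  λ = (trace ± √Δ)/2 = (23 ± 13.8924)/2,
  λ_1 = 18.4462,  λ_2 = 4.5538.

Step 4 — unit eigenvector for λ_1: solve (Sigma - λ_1 I)v = 0. First row:
  (15 - 18.4462)·v_x + (-6)·v_y = 0, i.e. (-3.4462)·v_x + (-6)·v_y = 0,
  so v ∝ (b, λ_1 - a) = (-6, 3.4462); multiply by -1 so the first entry is positive: u = (6, -3.4462).
  ||u|| = √((6)² + (-3.4462)²) = √(47.8764) ≈ 6.9193,
  v_1 = u/||u|| ≈ (0.8671, -0.4981) (||v_1|| = 1).

λ_1 = 18.4462,  λ_2 = 4.5538;  v_1 ≈ (0.8671, -0.4981)


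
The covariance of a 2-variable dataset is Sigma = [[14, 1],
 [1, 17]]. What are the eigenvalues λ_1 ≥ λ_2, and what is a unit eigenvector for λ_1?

Step 1 — characteristic polynomial of 2×2 Sigma:
  det(Sigma - λI) = λ² - trace · λ + det = 0.
  trace = 14 + 17 = 31, det = 14·17 - (1)² = 237.
Step 2 — discriminant:
  Δ = trace² - 4·det = 961 - 948 = 13.
Step 3 — eigenvalues:
  λ = (trace ± √Δ)/2 = (31 ± 3.6056)/2,
  λ_1 = 17.3028,  λ_2 = 13.6972.

Step 4 — unit eigenvector for λ_1: solve (Sigma - λ_1 I)v = 0. First row:
  (14 - 17.3028)·v_x + (1)·v_y = 0, i.e. (-3.3028)·v_x + (1)·v_y = 0,
  so v ∝ (b, λ_1 - a) = (1, 3.3028) = u.
  ||u|| = √((1)² + (3.3028)²) = √(11.9083) ≈ 3.4508,
  v_1 = u/||u|| ≈ (0.2898, 0.9571) (||v_1|| = 1).

λ_1 = 17.3028,  λ_2 = 13.6972;  v_1 ≈ (0.2898, 0.9571)


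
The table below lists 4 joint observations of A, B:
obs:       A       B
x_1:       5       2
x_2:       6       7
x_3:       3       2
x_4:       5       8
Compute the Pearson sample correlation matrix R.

Step 1 — column means:
  mean(A) = (5 + 6 + 3 + 5) / 4 = 19/4 = 4.75
  mean(B) = (2 + 7 + 2 + 8) / 4 = 19/4 = 4.75

Step 2 — sample variances and covariances s[i,j] = (1/(n-1)) · Σ_k (x_{k,i} - mean_i) · (x_{k,j} - mean_j), with n-1 = 3:
  s[A,A] = ((0.25)·(0.25) + (1.25)·(1.25) + (-1.75)·(-1.75) + (0.25)·(0.25)) / 3 = 4.75/3 = 1.5833
  s[A,B] = ((0.25)·(-2.75) + (1.25)·(2.25) + (-1.75)·(-2.75) + (0.25)·(3.25)) / 3 = 7.75/3 = 2.5833
  s[B,B] = ((-2.75)·(-2.75) + (2.25)·(2.25) + (-2.75)·(-2.75) + (3.25)·(3.25)) / 3 = 30.75/3 = 10.25
  Sample standard deviations s_i = √(s[i,i]):
  s(A) = √(1.5833) = 1.2583
  s(B) = √(10.25) = 3.2016

Step 3 — r_{ij} = s_{ij} / (s_i · s_j):
  r[A,A] = 1 (diagonal).
  r[A,B] = 2.5833 / (1.2583 · 3.2016) = 2.5833 / 4.0285 = 0.6413
  r[B,B] = 1 (diagonal).

R is symmetric with unit diagonal. Assembling:

R = [[1, 0.6413],
 [0.6413, 1]]


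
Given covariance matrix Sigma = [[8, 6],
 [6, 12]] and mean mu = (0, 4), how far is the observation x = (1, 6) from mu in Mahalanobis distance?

Step 1 — centre the observation: (x - mu) = (1, 2).

Step 2 — invert Sigma. det(Sigma) = 8·12 - (6)² = 60.
  Sigma^{-1} = (1/det) · [[d, -b], [-b, a]] = [[0.2, -0.1],
 [-0.1, 0.1333]].

Step 3 — form the quadratic (x - mu)^T · Sigma^{-1} · (x - mu):
  Sigma^{-1} · (x - mu) = (0, 0.1667).
  (x - mu)^T · [Sigma^{-1} · (x - mu)] = (1)·(0) + (2)·(0.1667) = 0.3333.

Step 4 — take square root: d = √(0.3333) ≈ 0.5774.

d(x, mu) = √(0.3333) ≈ 0.5774


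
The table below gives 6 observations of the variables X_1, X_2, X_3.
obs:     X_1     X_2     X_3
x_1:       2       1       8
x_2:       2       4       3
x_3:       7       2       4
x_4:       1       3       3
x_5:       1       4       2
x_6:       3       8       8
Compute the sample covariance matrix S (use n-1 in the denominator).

Step 1 — column means:
  mean(X_1) = (2 + 2 + 7 + 1 + 1 + 3) / 6 = 16/6 = 2.6667
  mean(X_2) = (1 + 4 + 2 + 3 + 4 + 8) / 6 = 22/6 = 3.6667
  mean(X_3) = (8 + 3 + 4 + 3 + 2 + 8) / 6 = 28/6 = 4.6667

Step 2 — sample covariance S[i,j] = (1/(n-1)) · Σ_k (x_{k,i} - mean_i) · (x_{k,j} - mean_j), with n-1 = 5.
  S[X_1,X_1] = ((-0.6667)·(-0.6667) + (-0.6667)·(-0.6667) + (4.3333)·(4.3333) + (-1.6667)·(-1.6667) + (-1.6667)·(-1.6667) + (0.3333)·(0.3333)) / 5 = 25.3333/5 = 5.0667
  S[X_1,X_2] = ((-0.6667)·(-2.6667) + (-0.6667)·(0.3333) + (4.3333)·(-1.6667) + (-1.6667)·(-0.6667) + (-1.6667)·(0.3333) + (0.3333)·(4.3333)) / 5 = -3.6667/5 = -0.7333
  S[X_1,X_3] = ((-0.6667)·(3.3333) + (-0.6667)·(-1.6667) + (4.3333)·(-0.6667) + (-1.6667)·(-1.6667) + (-1.6667)·(-2.6667) + (0.3333)·(3.3333)) / 5 = 4.3333/5 = 0.8667
  S[X_2,X_2] = ((-2.6667)·(-2.6667) + (0.3333)·(0.3333) + (-1.6667)·(-1.6667) + (-0.6667)·(-0.6667) + (0.3333)·(0.3333) + (4.3333)·(4.3333)) / 5 = 29.3333/5 = 5.8667
  S[X_2,X_3] = ((-2.6667)·(3.3333) + (0.3333)·(-1.6667) + (-1.6667)·(-0.6667) + (-0.6667)·(-1.6667) + (0.3333)·(-2.6667) + (4.3333)·(3.3333)) / 5 = 6.3333/5 = 1.2667
  S[X_3,X_3] = ((3.3333)·(3.3333) + (-1.6667)·(-1.6667) + (-0.6667)·(-0.6667) + (-1.6667)·(-1.6667) + (-2.6667)·(-2.6667) + (3.3333)·(3.3333)) / 5 = 35.3333/5 = 7.0667

S is symmetric (S[j,i] = S[i,j]). Assembling:

S = [[5.0667, -0.7333, 0.8667],
 [-0.7333, 5.8667, 1.2667],
 [0.8667, 1.2667, 7.0667]]


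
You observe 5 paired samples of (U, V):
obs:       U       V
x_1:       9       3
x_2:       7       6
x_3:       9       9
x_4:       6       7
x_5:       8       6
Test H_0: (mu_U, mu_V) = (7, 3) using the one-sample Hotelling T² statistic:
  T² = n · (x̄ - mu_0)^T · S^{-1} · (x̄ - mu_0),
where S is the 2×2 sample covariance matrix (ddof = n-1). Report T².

Step 1 — sample mean vector:
  mean(U) = (9 + 7 + 9 + 6 + 8) / 5 = 39/5 = 7.8
  mean(V) = (3 + 6 + 9 + 7 + 6) / 5 = 31/5 = 6.2
  x̄ = (7.8, 6.2),  deviation x̄ - mu_0 = (7.8, 6.2) - (7, 3) = (0.8, 3.2).

Step 2 — sample covariance matrix, S[i,j] = (1/(n-1)) · Σ_k (x_{k,i} - mean_i) · (x_{k,j} - mean_j), divisor n-1 = 4:
  S[U,U] = ((1.2)·(1.2) + (-0.8)·(-0.8) + (1.2)·(1.2) + (-1.8)·(-1.8) + (0.2)·(0.2)) / 4 = 6.8/4 = 1.7
  S[U,V] = ((1.2)·(-3.2) + (-0.8)·(-0.2) + (1.2)·(2.8) + (-1.8)·(0.8) + (0.2)·(-0.2)) / 4 = -1.8/4 = -0.45
  S[V,V] = ((-3.2)·(-3.2) + (-0.2)·(-0.2) + (2.8)·(2.8) + (0.8)·(0.8) + (-0.2)·(-0.2)) / 4 = 18.8/4 = 4.7
  S = [[1.7, -0.45],
 [-0.45, 4.7]].

Step 3 — invert S. det(S) = 1.7·4.7 - (-0.45)² = 7.7875.
  S^{-1} = (1/det) · [[d, -b], [-b, a]] = [[0.6035, 0.0578],
 [0.0578, 0.2183]].

Step 4 — quadratic form (x̄ - mu_0)^T · S^{-1} · (x̄ - mu_0):
  S^{-1} · (x̄ - mu_0) = (0.6677, 0.7448),
  (x̄ - mu_0)^T · [...] = (0.8)·(0.6677) + (3.2)·(0.7448) = 2.9175.

Step 5 — scale by n: T² = 5 · 2.9175 = 14.5875.

T² ≈ 14.5875


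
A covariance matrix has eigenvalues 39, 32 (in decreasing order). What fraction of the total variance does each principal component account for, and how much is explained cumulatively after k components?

Step 1 — total variance = trace(Sigma) = Σ λ_i = 39 + 32 = 71.

Step 2 — fraction explained by component i = λ_i / Σ λ:
  PC1: 39/71 = 0.5493
  PC2: 32/71 = 0.4507

Step 3 — cumulative fraction after k components = (λ_1 + ... + λ_k) / Σ λ:
  k = 1: 39/71 = 0.5493
  k = 2: (39 + 32)/71 = 71/71 = 1

Summary (fraction, with percent):

explained: PC1 0.5493 (54.93%), PC2 0.4507 (45.07%);  cumulative: 0.5493, 1


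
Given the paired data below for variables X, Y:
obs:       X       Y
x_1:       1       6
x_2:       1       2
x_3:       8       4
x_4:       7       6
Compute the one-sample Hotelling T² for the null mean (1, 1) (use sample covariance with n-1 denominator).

Step 1 — sample mean vector:
  mean(X) = (1 + 1 + 8 + 7) / 4 = 17/4 = 4.25
  mean(Y) = (6 + 2 + 4 + 6) / 4 = 18/4 = 4.5
  x̄ = (4.25, 4.5),  deviation x̄ - mu_0 = (4.25, 4.5) - (1, 1) = (3.25, 3.5).

Step 2 — sample covariance matrix, S[i,j] = (1/(n-1)) · Σ_k (x_{k,i} - mean_i) · (x_{k,j} - mean_j), divisor n-1 = 3:
  S[X,X] = ((-3.25)·(-3.25) + (-3.25)·(-3.25) + (3.75)·(3.75) + (2.75)·(2.75)) / 3 = 42.75/3 = 14.25
  S[X,Y] = ((-3.25)·(1.5) + (-3.25)·(-2.5) + (3.75)·(-0.5) + (2.75)·(1.5)) / 3 = 5.5/3 = 1.8333
  S[Y,Y] = ((1.5)·(1.5) + (-2.5)·(-2.5) + (-0.5)·(-0.5) + (1.5)·(1.5)) / 3 = 11/3 = 3.6667
  S = [[14.25, 1.8333],
 [1.8333, 3.6667]].

Step 3 — invert S. det(S) = 14.25·3.6667 - (1.8333)² = 48.8889.
  S^{-1} = (1/det) · [[d, -b], [-b, a]] = [[0.075, -0.0375],
 [-0.0375, 0.2915]].

Step 4 — quadratic form (x̄ - mu_0)^T · S^{-1} · (x̄ - mu_0):
  S^{-1} · (x̄ - mu_0) = (0.1125, 0.8983),
  (x̄ - mu_0)^T · [...] = (3.25)·(0.1125) + (3.5)·(0.8983) = 3.5097.

Step 5 — scale by n: T² = 4 · 3.5097 = 14.0386.

T² ≈ 14.0386


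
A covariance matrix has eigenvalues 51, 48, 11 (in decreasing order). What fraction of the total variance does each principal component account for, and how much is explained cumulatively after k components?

Step 1 — total variance = trace(Sigma) = Σ λ_i = 51 + 48 + 11 = 110.

Step 2 — fraction explained by component i = λ_i / Σ λ:
  PC1: 51/110 = 0.4636
  PC2: 48/110 = 0.4364
  PC3: 11/110 = 0.1

Step 3 — cumulative fraction after k components = (λ_1 + ... + λ_k) / Σ λ:
  k = 1: 51/110 = 0.4636
  k = 2: (51 + 48)/110 = 99/110 = 0.9
  k = 3: (51 + 48 + 11)/110 = 110/110 = 1

Summary (fraction, with percent):

explained: PC1 0.4636 (46.36%), PC2 0.4364 (43.64%), PC3 0.1 (10%);  cumulative: 0.4636, 0.9, 1
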